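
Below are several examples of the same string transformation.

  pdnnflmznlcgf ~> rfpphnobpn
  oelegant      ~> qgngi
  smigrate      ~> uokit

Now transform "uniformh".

The transformation: delete the last 3 characters, then shift every letter 2 places forward in the alphabet (wrapping around).
On "uniformh": the first step gives "unifo", and the second then gives "wpkhq".

wpkhq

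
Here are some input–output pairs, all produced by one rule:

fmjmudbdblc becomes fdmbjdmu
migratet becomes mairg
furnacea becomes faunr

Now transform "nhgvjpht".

njhvg

The rule is to delete the last 3 characters, then take characters alternately from the front and the back (1st, last, 2nd, 2nd-last, ...).
Working it through for "nhgvjpht": intermediate "nhgvj", final "njhvg".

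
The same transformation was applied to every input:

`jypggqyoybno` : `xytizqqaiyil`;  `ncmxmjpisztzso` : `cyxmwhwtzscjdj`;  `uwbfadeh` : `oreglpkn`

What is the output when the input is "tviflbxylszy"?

The transformation: move the last 2 characters to the front (rotate right by 2), then shift every letter 10 places forward in the alphabet (wrapping around).
On "tviflbxylszy": the first step gives "zytviflbxyls", and the second then gives "jidfspvlhivc".

jidfspvlhivc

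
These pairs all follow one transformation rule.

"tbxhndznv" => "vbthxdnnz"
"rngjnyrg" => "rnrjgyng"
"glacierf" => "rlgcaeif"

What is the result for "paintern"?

The rule is to swap each adjacent pair of characters (1↔2, 3↔4, ...), then move the last character to the front.
Starting from "paintern": after the first operation, "apnietnr"; after the second, "rapnietn".

rapnietn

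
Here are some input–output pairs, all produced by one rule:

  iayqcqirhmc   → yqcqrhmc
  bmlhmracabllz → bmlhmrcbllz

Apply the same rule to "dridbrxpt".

drdbrxpt

In each case the input is transformed by: remove every vowel.
Applying that to "dridbrxpt" gives "drdbrxpt".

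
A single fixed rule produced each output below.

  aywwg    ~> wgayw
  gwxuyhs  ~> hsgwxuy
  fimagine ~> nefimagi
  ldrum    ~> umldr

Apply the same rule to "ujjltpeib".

ibujjltpe

What's happening: move the last 2 characters to the front (rotate right by 2).
On "ujjltpeib" that produces "ibujjltpe".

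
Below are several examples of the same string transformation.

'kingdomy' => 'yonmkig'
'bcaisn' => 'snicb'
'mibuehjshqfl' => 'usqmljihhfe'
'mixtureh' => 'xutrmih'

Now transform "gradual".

urlgda

What's happening: sort the characters into reverse alphabetical order, then delete the last character.
For "gradual", step one produces "urlgdaa"; step two turns that into "urlgda".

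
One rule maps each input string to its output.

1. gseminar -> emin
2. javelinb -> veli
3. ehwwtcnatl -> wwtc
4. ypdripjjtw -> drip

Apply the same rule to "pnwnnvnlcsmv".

The transformation: delete the first 2 characters, then keep only the first 4 characters.
Starting from "pnwnnvnlcsmv": after the first operation, "wnnvnlcsmv"; after the second, "wnnv".

wnnv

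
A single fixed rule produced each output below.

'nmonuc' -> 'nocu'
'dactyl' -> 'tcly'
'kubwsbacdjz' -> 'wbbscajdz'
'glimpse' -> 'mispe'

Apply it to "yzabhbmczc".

In each case the input is transformed by: delete the first 2 characters, then swap each adjacent pair of characters (1↔2, 3↔4, ...).
"yzabhbmczc" → "babhcmcz".

babhcmcz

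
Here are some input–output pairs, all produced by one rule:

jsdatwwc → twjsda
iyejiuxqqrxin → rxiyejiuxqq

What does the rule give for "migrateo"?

The pattern: delete the last 2 characters, then move the last 2 characters to the front (rotate right by 2).
Applying both steps to "migrateo": "migrat", then "atmigr".

atmigr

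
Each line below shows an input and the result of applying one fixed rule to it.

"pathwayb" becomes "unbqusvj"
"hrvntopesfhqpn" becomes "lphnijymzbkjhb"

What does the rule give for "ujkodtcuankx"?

Rule — shift every letter 6 places backward in the alphabet (wrapping around), then move the first character to the end.
Starting from "ujkodtcuankx": after the first operation, "odeixnwouher"; after the second, "deixnwouhero".

deixnwouhero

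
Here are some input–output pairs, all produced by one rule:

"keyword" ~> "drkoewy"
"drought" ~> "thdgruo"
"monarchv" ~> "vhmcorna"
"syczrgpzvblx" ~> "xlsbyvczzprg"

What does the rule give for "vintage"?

Rule — move the last character to the front, then take characters alternately from the front and the back (1st, last, 2nd, 2nd-last, ...).
For "vintage", step one produces "evintag"; step two turns that into "egvaitn".
(Check on "syczrgpzvblx": → "xsyczrgpzvbl" → "xlsbyvczzprg" ✓)

egvaitn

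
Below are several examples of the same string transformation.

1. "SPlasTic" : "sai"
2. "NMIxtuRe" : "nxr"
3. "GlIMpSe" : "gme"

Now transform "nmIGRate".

ngt

Each output is the input with this applied: keep one character in every 3, starting at position 1 (positions 1st, 4th, 7th, ...), then convert every letter to lowercase.
Applying that to "nmIGRate" gives "ngt".
(Check on "SPlasTic": → "Sai" → "sai" ✓)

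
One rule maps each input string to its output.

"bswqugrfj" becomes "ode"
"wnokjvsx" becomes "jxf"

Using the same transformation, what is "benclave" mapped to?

Looking at the pairs, the operation is to keep one character in every 3, starting at position 1 (positions 1st, 4th, 7th, ...), then shift every letter 13 places forward in the alphabet (wrapping around) — i.e. ROT13.
Working it through for "benclave": intermediate "bcv", final "opi".

opi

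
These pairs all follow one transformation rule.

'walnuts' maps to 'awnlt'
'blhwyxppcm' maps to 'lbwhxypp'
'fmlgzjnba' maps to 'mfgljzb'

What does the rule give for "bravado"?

rbvad

Looking at the pairs, the operation is to swap each adjacent pair of characters (1↔2, 3↔4, ...), then delete the last 2 characters.
"bravado" → "rbvadao" → "rbvad".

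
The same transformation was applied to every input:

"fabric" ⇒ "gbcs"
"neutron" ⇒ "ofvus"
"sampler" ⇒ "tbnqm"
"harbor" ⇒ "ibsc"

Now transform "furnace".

The transformation: delete the last 2 characters, then shift every letter 1 place forward in the alphabet (wrapping around).
For "furnace", step one produces "furna"; step two turns that into "gvsob".

gvsob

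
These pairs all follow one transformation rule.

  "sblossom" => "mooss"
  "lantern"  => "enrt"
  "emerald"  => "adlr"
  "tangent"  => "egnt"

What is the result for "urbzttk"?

kttz

The pattern: delete the first 3 characters, then sort the characters into alphabetical order.
On "urbzttk": the first step gives "zttk", and the second then gives "kttz".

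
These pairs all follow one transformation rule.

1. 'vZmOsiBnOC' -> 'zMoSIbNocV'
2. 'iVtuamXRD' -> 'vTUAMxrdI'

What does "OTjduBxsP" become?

In each case the input is transformed by: flip the case of every letter, then move the first character to the end.
On "OTjduBxsP": the first step gives "otJDUbXSp", and the second then gives "tJDUbXSpo".
(Check on "iVtuamXRD": → "IvTUAMxrd" → "vTUAMxrdI" ✓)

tJDUbXSpo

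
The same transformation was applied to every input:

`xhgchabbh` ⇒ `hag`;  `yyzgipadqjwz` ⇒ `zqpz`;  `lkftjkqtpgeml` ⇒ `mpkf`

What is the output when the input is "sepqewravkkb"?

Each output is the input with this applied: keep one character in every 3, starting at position 3 (positions 3rd, 6th, 9th, ...), then reverse the string.
Applying both steps to "sepqewravkkb": "pwvb", then "bvwp".
(Check on "yyzgipadqjwz": → "zpqz" → "zqpz" ✓)

bvwp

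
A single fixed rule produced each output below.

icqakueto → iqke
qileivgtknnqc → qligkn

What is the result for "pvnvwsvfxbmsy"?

pnwvxm

What's happening: move the last character to the front, then keep every other character starting from the second (positions 2nd, 4th, 6th, ...).
Working it through for "pvnvwsvfxbmsy": intermediate "ypvnvwsvfxbms", final "pnwvxm".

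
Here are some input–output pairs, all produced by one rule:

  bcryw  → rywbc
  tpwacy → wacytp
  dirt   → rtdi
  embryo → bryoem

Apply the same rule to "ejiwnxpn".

iwnxpnej

Looking at the pairs, the operation is to move the first 2 characters to the end (rotate left by 2).
For "ejiwnxpn" the result is "iwnxpnej".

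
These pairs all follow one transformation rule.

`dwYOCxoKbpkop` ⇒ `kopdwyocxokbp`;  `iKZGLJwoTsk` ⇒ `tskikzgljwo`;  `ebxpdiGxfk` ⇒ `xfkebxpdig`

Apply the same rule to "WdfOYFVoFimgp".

mgpwdfoyfvofi

Each output is the input with this applied: move the last 3 characters to the front (rotate right by 3), then convert every letter to lowercase.
"WdfOYFVoFimgp" → "mgpWdfOYFVoFi" → "mgpwdfoyfvofi".
(Check on "ebxpdiGxfk": → "xfkebxpdiG" → "xfkebxpdig" ✓)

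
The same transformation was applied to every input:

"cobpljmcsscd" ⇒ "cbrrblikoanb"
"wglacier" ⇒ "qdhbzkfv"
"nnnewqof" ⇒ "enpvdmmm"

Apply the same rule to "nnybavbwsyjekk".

jjdixrvauzaxmm

What's happening: shift every letter 1 place backward in the alphabet (wrapping around), then reverse the string.
On "nnybavbwsyjekk": the first step gives "mmxazuavrxidjj", and the second then gives "jjdixrvauzaxmm".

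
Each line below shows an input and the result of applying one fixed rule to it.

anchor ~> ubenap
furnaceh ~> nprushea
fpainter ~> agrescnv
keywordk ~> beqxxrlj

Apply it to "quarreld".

Looking at the pairs, the operation is to shift every letter 13 places forward in the alphabet (wrapping around) — i.e. ROT13, then swap the front and back halves of the string.
Starting from "quarreld": after the first operation, "dhneeryq"; after the second, "eryqdhne".
(Check on "anchor": → "napube" → "ubenap" ✓)

eryqdhne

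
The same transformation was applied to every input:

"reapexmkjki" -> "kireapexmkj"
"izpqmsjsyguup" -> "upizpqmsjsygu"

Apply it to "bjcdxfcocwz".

The transformation: move the last 2 characters to the front (rotate right by 2).
"bjcdxfcocwz" → "wzbjcdxfcoc".

wzbjcdxfcoc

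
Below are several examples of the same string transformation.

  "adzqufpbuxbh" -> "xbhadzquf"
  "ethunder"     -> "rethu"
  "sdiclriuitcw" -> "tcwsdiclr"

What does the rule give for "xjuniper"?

rxjun

Rule — swap the front and back halves of the string, then delete the first 3 characters.
On "xjuniper": the first step gives "iperxjun", and the second then gives "rxjun".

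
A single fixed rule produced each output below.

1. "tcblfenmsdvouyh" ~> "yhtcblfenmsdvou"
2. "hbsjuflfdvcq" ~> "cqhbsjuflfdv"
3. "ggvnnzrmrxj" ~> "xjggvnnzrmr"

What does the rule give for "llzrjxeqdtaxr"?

xrllzrjxeqdta

The pattern: move the last 2 characters to the front (rotate right by 2).
Doing the same to "llzrjxeqdtaxr": "xrllzrjxeqdta".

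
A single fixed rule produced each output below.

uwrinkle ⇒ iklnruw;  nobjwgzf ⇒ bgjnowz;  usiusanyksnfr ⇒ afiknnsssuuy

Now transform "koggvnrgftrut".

fgggknorrtuv

What's happening: delete the last character, then sort the characters into alphabetical order.
"koggvnrgftrut" → "koggvnrgftru" → "fgggknorrtuv".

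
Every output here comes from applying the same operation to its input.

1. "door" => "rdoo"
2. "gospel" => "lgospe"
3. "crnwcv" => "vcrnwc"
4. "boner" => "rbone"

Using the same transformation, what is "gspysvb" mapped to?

Rule — move the last character to the front.
So "gspysvb" becomes "bgspysv".

bgspysv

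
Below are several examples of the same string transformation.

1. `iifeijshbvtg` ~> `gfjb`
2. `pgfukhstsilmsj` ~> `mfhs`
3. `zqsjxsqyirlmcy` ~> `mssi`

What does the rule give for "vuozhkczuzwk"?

Each output is the input with this applied: keep one character in every 3, starting at position 3 (positions 3rd, 6th, 9th, ...), then move the last character to the front.
Working it through for "vuozhkczuzwk": intermediate "okuk", final "koku".

koku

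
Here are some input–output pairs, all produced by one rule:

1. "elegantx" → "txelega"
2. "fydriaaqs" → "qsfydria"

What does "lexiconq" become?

Each output is the input with this applied: move the last 2 characters to the front (rotate right by 2), then delete the last character.
On "lexiconq": the first step gives "nqlexico", and the second then gives "nqlexic".

nqlexic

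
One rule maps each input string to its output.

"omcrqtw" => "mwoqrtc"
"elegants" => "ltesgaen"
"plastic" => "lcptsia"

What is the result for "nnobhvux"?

nunxbhov

The rule is to swap each adjacent pair of characters (1↔2, 3↔4, ...), then take characters alternately from the front and the back (1st, last, 2nd, 2nd-last, ...).
For "nnobhvux", step one produces "nnbovhxu"; step two turns that into "nunxbhov".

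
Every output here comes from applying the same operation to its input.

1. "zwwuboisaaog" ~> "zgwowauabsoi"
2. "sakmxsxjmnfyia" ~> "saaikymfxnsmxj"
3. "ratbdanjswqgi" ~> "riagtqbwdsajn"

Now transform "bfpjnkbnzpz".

bzfppzjnnbk

Each output is the input with this applied: take characters alternately from the front and the back (1st, last, 2nd, 2nd-last, ...).
On "bfpjnkbnzpz" that produces "bzfppzjnnbk".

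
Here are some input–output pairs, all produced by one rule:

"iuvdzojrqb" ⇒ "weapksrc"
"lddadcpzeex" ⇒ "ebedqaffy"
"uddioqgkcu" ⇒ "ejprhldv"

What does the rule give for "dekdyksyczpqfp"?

lezltzdaqrgq

Looking at the pairs, the operation is to shift every letter 1 place forward in the alphabet (wrapping around), then delete the first 2 characters.
Starting from "dekdyksyczpqfp": after the first operation, "eflezltzdaqrgq"; after the second, "lezltzdaqrgq".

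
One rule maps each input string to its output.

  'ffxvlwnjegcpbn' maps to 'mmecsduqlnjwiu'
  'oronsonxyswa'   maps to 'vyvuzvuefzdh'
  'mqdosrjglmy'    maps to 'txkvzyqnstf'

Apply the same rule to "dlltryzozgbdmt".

kssayfgvgnikta

Rule — shift every letter 7 places forward in the alphabet (wrapping around).
Applying that to "dlltryzozgbdmt" gives "kssayfgvgnikta".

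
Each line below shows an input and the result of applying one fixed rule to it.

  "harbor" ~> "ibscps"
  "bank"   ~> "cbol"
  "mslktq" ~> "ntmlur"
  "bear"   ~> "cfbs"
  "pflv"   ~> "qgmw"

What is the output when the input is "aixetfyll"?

bjyfugzmm

Looking at the pairs, the operation is to shift every letter 1 place forward in the alphabet (wrapping around).
So "aixetfyll" becomes "bjyfugzmm".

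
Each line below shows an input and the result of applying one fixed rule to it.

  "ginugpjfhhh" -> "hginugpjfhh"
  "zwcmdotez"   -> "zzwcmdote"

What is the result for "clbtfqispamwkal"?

lclbtfqispamwka

Looking at the pairs, the operation is to move the last character to the front.
Applying that to "clbtfqispamwkal" gives "lclbtfqispamwka".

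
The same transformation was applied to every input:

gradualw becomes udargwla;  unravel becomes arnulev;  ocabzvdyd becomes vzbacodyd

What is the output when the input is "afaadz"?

Each output is the input with this applied: reverse the string, then move the first 3 characters to the end (rotate left by 3).
On "afaadz": the first step gives "zdaafa", and the second then gives "afazda".

afazda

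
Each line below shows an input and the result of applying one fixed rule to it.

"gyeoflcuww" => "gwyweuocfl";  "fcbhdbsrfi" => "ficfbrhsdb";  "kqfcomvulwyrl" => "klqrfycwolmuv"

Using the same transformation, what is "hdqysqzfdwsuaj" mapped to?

hjdaquysswqdzf

The rule is to take characters alternately from the front and the back (1st, last, 2nd, 2nd-last, ...).
Doing the same to "hdqysqzfdwsuaj": "hjdaquysswqdzf".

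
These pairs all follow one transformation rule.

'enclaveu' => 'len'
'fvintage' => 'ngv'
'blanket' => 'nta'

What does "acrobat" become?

Looking at the pairs, the operation is to move the first 3 characters to the end (rotate left by 3), then keep one character in every 3, starting at position 1 (positions 1st, 4th, 7th, ...).
"acrobat" → "obatacr" → "otr".

otr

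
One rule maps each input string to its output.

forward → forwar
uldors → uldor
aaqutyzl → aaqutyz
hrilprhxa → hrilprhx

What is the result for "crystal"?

The rule is to delete the last character.
Doing the same to "crystal": "crysta".

crysta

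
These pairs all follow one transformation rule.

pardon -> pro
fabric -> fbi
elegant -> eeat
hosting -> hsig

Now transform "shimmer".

simr

Rule — keep every other character starting from the first (positions 1st, 3rd, 5th, ...).
On "shimmer" that produces "simr".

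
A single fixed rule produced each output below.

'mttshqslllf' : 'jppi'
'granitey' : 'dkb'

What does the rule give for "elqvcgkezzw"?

What's happening: keep one character in every 3, starting at position 1 (positions 1st, 4th, 7th, ...), then shift every letter 3 places backward in the alphabet (wrapping around).
"elqvcgkezzw" → "evkz" → "bshw".

bshw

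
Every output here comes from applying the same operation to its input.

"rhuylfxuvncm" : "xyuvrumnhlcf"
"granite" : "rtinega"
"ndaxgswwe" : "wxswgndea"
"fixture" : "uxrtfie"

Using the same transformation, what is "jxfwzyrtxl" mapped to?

yzxxtwlrfj

The pattern: sort the characters into reverse alphabetical order, then swap each adjacent pair of characters (1↔2, 3↔4, ...).
For "jxfwzyrtxl", step one produces "zyxxwtrljf"; step two turns that into "yzxxtwlrfj".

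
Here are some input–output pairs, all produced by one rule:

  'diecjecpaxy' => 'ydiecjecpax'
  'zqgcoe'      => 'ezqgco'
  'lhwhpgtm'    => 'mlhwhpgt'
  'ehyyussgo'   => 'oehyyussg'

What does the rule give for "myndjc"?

The transformation: move the last character to the front.
On "myndjc" that produces "cmyndj".

cmyndj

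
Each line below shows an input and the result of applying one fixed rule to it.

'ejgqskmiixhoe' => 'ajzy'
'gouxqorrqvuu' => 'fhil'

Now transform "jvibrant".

The rule is to shift every letter 9 places backward in the alphabet (wrapping around), then keep one character in every 3, starting at position 2 (positions 2nd, 5th, 8th, ...).
Starting from "jvibrant": after the first operation, "amzsirek"; after the second, "mik".
(Check on "ejgqskmiixhoe": → "vaxhjbdzzoyfv" → "ajzy" ✓)

mik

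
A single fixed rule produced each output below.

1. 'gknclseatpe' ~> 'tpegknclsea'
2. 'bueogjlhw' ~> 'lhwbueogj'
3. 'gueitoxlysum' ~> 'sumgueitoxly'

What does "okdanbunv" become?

unvokdanb

What's happening: move the last 3 characters to the front (rotate right by 3).
"okdanbunv" → "unvokdanb".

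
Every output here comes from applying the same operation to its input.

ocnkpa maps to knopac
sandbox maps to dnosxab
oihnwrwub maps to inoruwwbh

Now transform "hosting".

inostgh

Rule — sort the characters into alphabetical order, then move the first 2 characters to the end (rotate left by 2).
Applying both steps to "hosting": "ghinost", then "inostgh".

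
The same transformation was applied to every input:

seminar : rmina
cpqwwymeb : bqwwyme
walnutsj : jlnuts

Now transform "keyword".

dywor

What's happening: delete the first 2 characters, then move the last character to the front.
"keyword" → "dywor".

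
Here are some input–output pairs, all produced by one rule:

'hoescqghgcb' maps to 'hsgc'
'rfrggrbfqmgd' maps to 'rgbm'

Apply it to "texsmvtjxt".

What's happening: keep one character in every 3, starting at position 1 (positions 1st, 4th, 7th, ...).
So "texsmvtjxt" becomes "tstt".

tstt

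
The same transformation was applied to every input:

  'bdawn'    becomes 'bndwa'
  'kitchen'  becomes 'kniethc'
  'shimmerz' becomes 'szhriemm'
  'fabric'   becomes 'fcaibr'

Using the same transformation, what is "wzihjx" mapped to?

wxzjih

Looking at the pairs, the operation is to take characters alternately from the front and the back (1st, last, 2nd, 2nd-last, ...).
Applying that to "wzihjx" gives "wxzjih".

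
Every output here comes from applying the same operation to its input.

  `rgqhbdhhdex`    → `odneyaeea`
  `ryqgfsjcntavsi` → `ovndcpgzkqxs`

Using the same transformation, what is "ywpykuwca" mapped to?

vtmvhrt

Looking at the pairs, the operation is to shift every letter 3 places backward in the alphabet (wrapping around), then delete the last 2 characters.
Working it through for "ywpykuwca": intermediate "vtmvhrtzx", final "vtmvhrt".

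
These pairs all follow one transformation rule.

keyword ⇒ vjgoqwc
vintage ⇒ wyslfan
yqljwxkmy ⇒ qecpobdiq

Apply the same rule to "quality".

qladsmi

The pattern: shift every letter 8 places backward in the alphabet (wrapping around), then reverse the string.
Working it through for "quality": intermediate "imsdalq", final "qladsmi".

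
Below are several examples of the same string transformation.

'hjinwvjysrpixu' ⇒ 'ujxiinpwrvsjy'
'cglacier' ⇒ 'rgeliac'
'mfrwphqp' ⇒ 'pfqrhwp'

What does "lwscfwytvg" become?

gwvstcyfw

The rule is to take characters alternately from the front and the back (1st, last, 2nd, 2nd-last, ...), then delete the first character.
On "lwscfwytvg": the first step gives "lgwvstcyfw", and the second then gives "gwvstcyfw".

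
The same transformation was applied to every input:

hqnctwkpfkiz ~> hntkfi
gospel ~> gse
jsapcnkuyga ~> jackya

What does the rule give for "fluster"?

futr

The pattern: keep every other character starting from the first (positions 1st, 3rd, 5th, ...).
Doing the same to "fluster": "futr".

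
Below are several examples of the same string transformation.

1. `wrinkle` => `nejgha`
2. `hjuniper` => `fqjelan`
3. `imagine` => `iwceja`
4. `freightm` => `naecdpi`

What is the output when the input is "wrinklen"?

Rule — delete the first character, then shift every letter 4 places backward in the alphabet (wrapping around).
Starting from "wrinklen": after the first operation, "rinklen"; after the second, "nejghaj".

nejghaj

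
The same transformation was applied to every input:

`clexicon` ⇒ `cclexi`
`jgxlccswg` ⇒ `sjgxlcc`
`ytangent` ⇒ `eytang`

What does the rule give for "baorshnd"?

hbaors

The pattern: delete the last 2 characters, then move the last character to the front.
Starting from "baorshnd": after the first operation, "baorsh"; after the second, "hbaors".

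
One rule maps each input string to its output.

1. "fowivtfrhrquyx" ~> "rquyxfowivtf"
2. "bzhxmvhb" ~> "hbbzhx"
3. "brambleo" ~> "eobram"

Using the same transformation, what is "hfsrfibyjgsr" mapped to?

jgsrhfsrfi

Looking at the pairs, the operation is to swap the front and back halves of the string, then delete the first 2 characters.
Applying both steps to "hfsrfibyjgsr": "byjgsrhfsrfi", then "jgsrhfsrfi".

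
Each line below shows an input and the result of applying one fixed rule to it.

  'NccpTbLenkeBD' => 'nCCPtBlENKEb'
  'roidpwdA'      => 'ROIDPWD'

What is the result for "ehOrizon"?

EHoRIZO

What's happening: flip the case of every letter, then delete the last character.
Applying that to "ehOrizon" gives "EHoRIZO".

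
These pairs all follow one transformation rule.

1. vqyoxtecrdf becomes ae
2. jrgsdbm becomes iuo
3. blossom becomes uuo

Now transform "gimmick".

iooe

Each output is the input with this applied: shift every letter 2 places forward in the alphabet (wrapping around), then keep only the vowels.
On "gimmick": the first step gives "ikookem", and the second then gives "iooe".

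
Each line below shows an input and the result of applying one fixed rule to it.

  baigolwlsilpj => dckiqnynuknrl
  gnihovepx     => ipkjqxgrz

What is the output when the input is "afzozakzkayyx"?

chbqbcmbmcaaz

Each output is the input with this applied: shift every letter 2 places forward in the alphabet (wrapping around).
Applying that to "afzozakzkayyx" gives "chbqbcmbmcaaz".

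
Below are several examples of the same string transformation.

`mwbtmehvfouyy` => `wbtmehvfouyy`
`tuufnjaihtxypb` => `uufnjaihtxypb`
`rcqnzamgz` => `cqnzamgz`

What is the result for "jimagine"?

Rule — delete the first character.
So "jimagine" becomes "imagine".

imagine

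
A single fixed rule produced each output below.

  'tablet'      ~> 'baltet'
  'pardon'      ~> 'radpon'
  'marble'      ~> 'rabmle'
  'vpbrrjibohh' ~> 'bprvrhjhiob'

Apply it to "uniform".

Looking at the pairs, the operation is to move the first 2 characters to the end (rotate left by 2), then take characters alternately from the front and the back (1st, last, 2nd, 2nd-last, ...).
On "uniform": the first step gives "iformun", and the second then gives "infuomr".

infuomr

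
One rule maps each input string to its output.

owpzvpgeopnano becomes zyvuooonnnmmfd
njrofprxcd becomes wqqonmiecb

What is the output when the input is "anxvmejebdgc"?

Rule — shift every letter 1 place backward in the alphabet (wrapping around), then sort the characters into reverse alphabetical order.
Applying both steps to "anxvmejebdgc": "zmwuldidacfb", then "zwumlifddcba".

zwumlifddcba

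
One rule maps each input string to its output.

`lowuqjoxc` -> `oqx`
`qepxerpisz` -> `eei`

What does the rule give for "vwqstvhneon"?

wtnn

In each case the input is transformed by: keep one character in every 3, starting at position 2 (positions 2nd, 5th, 8th, ...).
So "vwqstvhneon" becomes "wtnn".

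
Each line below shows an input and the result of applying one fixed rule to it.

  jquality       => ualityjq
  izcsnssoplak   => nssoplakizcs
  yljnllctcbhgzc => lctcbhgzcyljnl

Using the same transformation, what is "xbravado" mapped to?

What's happening: move the last 2 characters to the front (rotate right by 2), then swap the front and back halves of the string.
Applying both steps to "xbravado": "doxbrava", then "ravadoxb".

ravadoxb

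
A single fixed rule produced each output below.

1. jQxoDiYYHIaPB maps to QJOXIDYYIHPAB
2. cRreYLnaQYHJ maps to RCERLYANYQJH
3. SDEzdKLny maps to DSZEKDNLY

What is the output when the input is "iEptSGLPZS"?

EITPGSPLSZ

The rule is to swap each adjacent pair of characters (1↔2, 3↔4, ...), then convert every letter to uppercase.
For "iEptSGLPZS" the result is "EITPGSPLSZ".
(Check on "jQxoDiYYHIaPB": → "QjoxiDYYIHPaB" → "QJOXIDYYIHPAB" ✓)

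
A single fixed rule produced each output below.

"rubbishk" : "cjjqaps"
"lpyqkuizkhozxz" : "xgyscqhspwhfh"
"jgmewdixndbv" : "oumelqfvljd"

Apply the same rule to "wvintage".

dqvbiom

What's happening: delete the first character, then shift every letter 8 places forward in the alphabet (wrapping around).
Working it through for "wvintage": intermediate "vintage", final "dqvbiom".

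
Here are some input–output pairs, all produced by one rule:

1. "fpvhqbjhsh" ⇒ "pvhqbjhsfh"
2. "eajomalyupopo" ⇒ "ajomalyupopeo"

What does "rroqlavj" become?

roqlavrj

Looking at the pairs, the operation is to swap the first and last characters, then move the first character to the end.
Starting from "rroqlavj": after the first operation, "jroqlavr"; after the second, "roqlavrj".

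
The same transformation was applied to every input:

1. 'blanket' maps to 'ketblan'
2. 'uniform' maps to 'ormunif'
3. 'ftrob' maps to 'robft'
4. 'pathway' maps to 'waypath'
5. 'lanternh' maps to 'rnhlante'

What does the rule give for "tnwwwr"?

wwrtnw

What's happening: move the last 3 characters to the front (rotate right by 3).
For "tnwwwr" the result is "wwrtnw".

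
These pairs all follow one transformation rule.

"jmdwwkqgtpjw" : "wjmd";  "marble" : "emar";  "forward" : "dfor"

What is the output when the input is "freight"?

tfre

Looking at the pairs, the operation is to move the last character to the front, then keep only the first 4 characters.
Applying both steps to "freight": "tfreigh", then "tfre".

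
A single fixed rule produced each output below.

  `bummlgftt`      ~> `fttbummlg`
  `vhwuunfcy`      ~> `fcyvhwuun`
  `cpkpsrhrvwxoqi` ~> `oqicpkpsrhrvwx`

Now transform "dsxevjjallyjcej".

cejdsxevjjallyj

Each output is the input with this applied: move the last 3 characters to the front (rotate right by 3).
On "dsxevjjallyjcej" that produces "cejdsxevjjallyj".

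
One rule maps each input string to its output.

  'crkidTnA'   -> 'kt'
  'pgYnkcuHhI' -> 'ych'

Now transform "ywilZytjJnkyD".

Looking at the pairs, the operation is to keep one character in every 3, starting at position 3 (positions 3rd, 6th, 9th, ...), then convert every letter to lowercase.
Applying both steps to "ywilZytjJnkyD": "iyJy", then "iyjy".

iyjy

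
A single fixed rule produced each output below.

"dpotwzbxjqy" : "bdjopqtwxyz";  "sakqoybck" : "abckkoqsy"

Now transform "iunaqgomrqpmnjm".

The pattern: sort the characters into alphabetical order.
So "iunaqgomrqpmnjm" becomes "agijmmmnnopqqru".

agijmmmnnopqqru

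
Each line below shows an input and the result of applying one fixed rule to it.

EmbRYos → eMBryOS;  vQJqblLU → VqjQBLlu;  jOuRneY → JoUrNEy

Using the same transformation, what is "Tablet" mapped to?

The pattern: flip the case of every letter.
Doing the same to "Tablet": "tABLET".

tABLET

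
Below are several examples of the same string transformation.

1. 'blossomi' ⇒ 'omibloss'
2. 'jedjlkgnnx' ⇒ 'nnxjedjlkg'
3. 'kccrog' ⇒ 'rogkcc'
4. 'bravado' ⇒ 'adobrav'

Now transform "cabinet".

The transformation: move the last 3 characters to the front (rotate right by 3).
"cabinet" → "netcabi".

netcabi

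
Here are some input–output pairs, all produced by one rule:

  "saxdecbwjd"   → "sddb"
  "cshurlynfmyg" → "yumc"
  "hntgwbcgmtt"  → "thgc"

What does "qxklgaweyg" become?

wqlg

Looking at the pairs, the operation is to keep one character in every 3, starting at position 1 (positions 1st, 4th, 7th, ...), then sort the characters into reverse alphabetical order.
So "qxklgaweyg" becomes "wqlg".
(Check on "hntgwbcgmtt": → "hgct" → "thgc" ✓)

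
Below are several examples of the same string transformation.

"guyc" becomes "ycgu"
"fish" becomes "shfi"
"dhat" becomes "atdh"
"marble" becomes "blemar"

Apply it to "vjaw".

Each output is the input with this applied: swap the front and back halves of the string.
Doing the same to "vjaw": "awvj".

awvj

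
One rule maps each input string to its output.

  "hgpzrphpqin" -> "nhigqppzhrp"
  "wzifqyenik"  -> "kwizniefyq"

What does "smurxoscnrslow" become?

Each output is the input with this applied: take characters alternately from the front and the back (1st, last, 2nd, 2nd-last, ...), then swap each adjacent pair of characters (1↔2, 3↔4, ...).
Starting from "smurxoscnrslow": after the first operation, "swmoulrsxronsc"; after the second, "wsomlusrrxnocs".

wsomlusrrxnocs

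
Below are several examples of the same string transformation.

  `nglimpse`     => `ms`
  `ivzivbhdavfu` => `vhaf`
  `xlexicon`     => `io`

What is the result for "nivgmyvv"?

mv

The pattern: delete the first 3 characters, then keep every other character starting from the second (positions 2nd, 4th, 6th, ...).
Applying both steps to "nivgmyvv": "gmyvv", then "mv".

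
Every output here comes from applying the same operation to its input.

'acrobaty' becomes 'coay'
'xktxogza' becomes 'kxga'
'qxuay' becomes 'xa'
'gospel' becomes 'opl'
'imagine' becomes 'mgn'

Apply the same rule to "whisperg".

hseg

The transformation: keep every other character starting from the second (positions 2nd, 4th, 6th, ...).
For "whisperg" the result is "hseg".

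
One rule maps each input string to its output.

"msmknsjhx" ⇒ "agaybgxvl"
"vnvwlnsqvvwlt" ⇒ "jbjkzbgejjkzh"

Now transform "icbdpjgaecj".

The transformation: shift every letter 12 places backward in the alphabet (wrapping around).
Doing the same to "icbdpjgaecj": "wqprdxuosqx".

wqprdxuosqx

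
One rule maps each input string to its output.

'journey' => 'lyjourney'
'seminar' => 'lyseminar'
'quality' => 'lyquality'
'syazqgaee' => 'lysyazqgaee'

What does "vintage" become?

Looking at the pairs, the operation is to prepend "ly".
Doing the same to "vintage": "lyvintage".

lyvintage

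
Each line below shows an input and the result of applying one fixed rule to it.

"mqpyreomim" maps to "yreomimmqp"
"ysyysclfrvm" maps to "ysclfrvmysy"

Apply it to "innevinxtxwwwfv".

Looking at the pairs, the operation is to move the first 3 characters to the end (rotate left by 3).
"innevinxtxwwwfv" → "evinxtxwwwfvinn".

evinxtxwwwfvinn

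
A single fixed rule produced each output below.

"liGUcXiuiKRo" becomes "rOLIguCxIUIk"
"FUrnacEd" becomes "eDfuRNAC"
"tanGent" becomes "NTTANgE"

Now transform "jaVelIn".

What's happening: flip the case of every letter, then move the last 2 characters to the front (rotate right by 2).
Applying both steps to "jaVelIn": "JAvELiN", then "iNJAvEL".

iNJAvEL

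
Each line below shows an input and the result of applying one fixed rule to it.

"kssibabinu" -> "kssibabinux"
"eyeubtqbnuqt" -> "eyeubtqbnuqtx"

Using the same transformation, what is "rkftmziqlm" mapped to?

rkftmziqlmx

What's happening: append "x".
"rkftmziqlm" → "rkftmziqlmx".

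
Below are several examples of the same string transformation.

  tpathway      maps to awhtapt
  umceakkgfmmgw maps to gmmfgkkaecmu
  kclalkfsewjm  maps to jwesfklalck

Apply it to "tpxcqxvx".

The rule is to reverse the string, then delete the first character.
Starting from "tpxcqxvx": after the first operation, "xvxqcxpt"; after the second, "vxqcxpt".

vxqcxpt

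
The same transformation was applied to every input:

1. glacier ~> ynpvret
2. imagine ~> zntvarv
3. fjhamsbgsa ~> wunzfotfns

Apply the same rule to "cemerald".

The transformation: move the first character to the end, then shift every letter 13 places forward in the alphabet (wrapping around) — i.e. ROT13.
For "cemerald", step one produces "emeraldc"; step two turns that into "rzrenyqp".

rzrenyqp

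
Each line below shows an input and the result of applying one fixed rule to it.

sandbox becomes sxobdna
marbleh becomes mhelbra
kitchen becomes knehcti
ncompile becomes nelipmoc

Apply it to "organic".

Rule — reverse the string, then move the last character to the front.
"organic" → "cinagro" → "ocinagr".

ocinagr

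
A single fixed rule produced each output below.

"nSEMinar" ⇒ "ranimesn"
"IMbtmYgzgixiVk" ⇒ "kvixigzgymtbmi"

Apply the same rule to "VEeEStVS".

What's happening: reverse the string, then convert every letter to lowercase.
Starting from "VEeEStVS": after the first operation, "SVtSEeEV"; after the second, "svtseeev".

svtseeev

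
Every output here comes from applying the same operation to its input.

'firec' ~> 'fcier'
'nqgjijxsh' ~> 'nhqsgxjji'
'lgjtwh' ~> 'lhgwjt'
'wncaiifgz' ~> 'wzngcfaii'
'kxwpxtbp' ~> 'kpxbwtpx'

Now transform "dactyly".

dyalcyt

What's happening: take characters alternately from the front and the back (1st, last, 2nd, 2nd-last, ...).
"dactyly" → "dyalcyt".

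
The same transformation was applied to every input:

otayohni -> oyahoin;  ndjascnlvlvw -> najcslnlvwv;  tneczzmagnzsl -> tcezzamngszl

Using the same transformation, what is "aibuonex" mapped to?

aubnoxe

What's happening: swap each adjacent pair of characters (1↔2, 3↔4, ...), then delete the first character.
Working it through for "aibuonex": intermediate "iaubnoxe", final "aubnoxe".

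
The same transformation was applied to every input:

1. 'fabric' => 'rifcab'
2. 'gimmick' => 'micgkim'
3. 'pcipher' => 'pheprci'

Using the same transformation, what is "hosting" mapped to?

tinhgos

The rule is to swap the first and last characters, then move the first 3 characters to the end (rotate left by 3).
So "hosting" becomes "tinhgos".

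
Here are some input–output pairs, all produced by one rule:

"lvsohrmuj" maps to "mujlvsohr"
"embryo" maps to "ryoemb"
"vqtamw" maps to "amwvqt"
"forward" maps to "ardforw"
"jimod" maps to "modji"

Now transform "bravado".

What's happening: move the last 3 characters to the front (rotate right by 3).
So "bravado" becomes "adobrav".

adobrav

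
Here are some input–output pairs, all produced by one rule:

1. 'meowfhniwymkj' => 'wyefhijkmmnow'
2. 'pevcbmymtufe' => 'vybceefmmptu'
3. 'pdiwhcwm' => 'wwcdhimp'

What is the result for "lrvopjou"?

Rule — sort the characters into alphabetical order, then move the last 2 characters to the front (rotate right by 2).
Working it through for "lrvopjou": intermediate "jloopruv", final "uvjloopr".

uvjloopr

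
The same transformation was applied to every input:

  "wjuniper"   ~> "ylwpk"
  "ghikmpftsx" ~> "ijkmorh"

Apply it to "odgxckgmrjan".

qfizemiot

Looking at the pairs, the operation is to delete the last 3 characters, then shift every letter 2 places forward in the alphabet (wrapping around).
Working it through for "odgxckgmrjan": intermediate "odgxckgmr", final "qfizemiot".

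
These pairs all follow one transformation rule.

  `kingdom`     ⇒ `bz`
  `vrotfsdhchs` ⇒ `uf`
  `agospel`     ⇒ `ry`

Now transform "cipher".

re

The rule is to shift every letter 13 places forward in the alphabet (wrapping around) — i.e. ROT13, then keep only the last 2 characters.
Starting from "cipher": after the first operation, "pvcure"; after the second, "re".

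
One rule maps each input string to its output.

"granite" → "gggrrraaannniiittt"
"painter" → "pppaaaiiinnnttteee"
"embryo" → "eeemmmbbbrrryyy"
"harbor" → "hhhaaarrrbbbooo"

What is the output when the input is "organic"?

ooorrrgggaaannniii

Rule — repeat every character 3 times, then delete the last 3 characters.
"organic" → "ooorrrgggaaannniiiccc" → "ooorrrgggaaannniii".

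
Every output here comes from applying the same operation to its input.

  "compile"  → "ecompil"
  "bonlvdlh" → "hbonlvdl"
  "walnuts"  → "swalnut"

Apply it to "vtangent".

The transformation: move the last character to the front.
Doing the same to "vtangent": "tvtangen".

tvtangen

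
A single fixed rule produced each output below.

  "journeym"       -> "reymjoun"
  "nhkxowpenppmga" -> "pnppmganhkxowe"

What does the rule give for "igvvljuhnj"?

The pattern: swap the front and back halves of the string, then swap the first and last characters.
So "igvvljuhnj" becomes "luhnjigvvj".

luhnjigvvj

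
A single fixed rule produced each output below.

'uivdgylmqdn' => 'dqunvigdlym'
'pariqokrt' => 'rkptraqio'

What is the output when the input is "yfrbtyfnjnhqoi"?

Each output is the input with this applied: move the last 3 characters to the front (rotate right by 3), then swap each adjacent pair of characters (1↔2, 3↔4, ...).
Applying both steps to "yfrbtyfnjnhqoi": "qoiyfrbtyfnjnh", then "oqyirftbfyjnhn".
(Check on "pariqokrt": → "krtpariqo" → "rkptraqio" ✓)

oqyirftbfyjnhn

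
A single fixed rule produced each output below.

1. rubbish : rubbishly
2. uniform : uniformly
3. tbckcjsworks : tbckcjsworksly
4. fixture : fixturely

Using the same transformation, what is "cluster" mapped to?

In each case the input is transformed by: append "ly".
Applying that to "cluster" gives "clusterly".

clusterly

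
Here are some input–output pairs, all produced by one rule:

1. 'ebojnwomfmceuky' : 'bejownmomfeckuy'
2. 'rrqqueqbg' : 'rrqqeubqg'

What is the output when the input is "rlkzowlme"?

lrzkwomle

The rule is to swap each adjacent pair of characters (1↔2, 3↔4, ...).
So "rlkzowlme" becomes "lrzkwomle".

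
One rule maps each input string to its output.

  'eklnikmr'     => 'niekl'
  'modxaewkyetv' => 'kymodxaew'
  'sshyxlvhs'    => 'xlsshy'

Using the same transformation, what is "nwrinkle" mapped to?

Rule — delete the last 3 characters, then move the last 2 characters to the front (rotate right by 2).
"nwrinkle" → "nwrin" → "innwr".

innwr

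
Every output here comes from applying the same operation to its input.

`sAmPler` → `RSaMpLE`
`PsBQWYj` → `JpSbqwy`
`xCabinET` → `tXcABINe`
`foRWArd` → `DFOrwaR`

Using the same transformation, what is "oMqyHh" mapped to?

HOmQYh

Looking at the pairs, the operation is to flip the case of every letter, then move the last character to the front.
"oMqyHh" → "OmQYhH" → "HOmQYh".
(Check on "foRWArd": → "FOrwaRD" → "DFOrwaR" ✓)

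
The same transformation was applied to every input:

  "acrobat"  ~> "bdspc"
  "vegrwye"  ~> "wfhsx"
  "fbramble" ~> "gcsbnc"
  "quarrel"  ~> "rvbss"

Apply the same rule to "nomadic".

The rule is to delete the last 2 characters, then shift every letter 1 place forward in the alphabet (wrapping around).
Applying both steps to "nomadic": "nomad", then "opnbe".

opnbe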